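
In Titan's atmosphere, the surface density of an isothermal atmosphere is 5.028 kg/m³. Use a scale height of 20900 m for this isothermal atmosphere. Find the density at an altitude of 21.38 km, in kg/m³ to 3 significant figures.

In an isothermal atmosphere, density decays like pressure: ρ = ρ₀ exp(−z/H).
z/H = 21380/20900 = 1.0230; exp(−1.0230) = 0.35951.
ρ = 5.028 × 0.35951 = 1.8076 kg/m³.

ρ ≈ 1.81 kg/m³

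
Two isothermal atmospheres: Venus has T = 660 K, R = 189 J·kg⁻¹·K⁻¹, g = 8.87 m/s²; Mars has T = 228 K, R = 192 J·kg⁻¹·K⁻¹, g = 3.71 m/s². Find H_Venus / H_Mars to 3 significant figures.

H_Venus/H_Mars ≈ 1.19

H = RT/g for each body.
H_Venus = 189 × 660 / 8.87 = 14063 m.
H_Mars = 192 × 228 / 3.71 = 11799 m.
H_Venus/H_Mars = 14063/11799 = 1.1919.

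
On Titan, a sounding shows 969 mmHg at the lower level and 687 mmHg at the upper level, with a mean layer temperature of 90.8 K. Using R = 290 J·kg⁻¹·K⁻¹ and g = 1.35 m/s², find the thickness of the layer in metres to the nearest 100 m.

Hypsometric equation: Δz = (R T̄/g) ln(P₁/P₂).
R T̄/g = 290 × 90.8 / 1.35 = 19505 m.
ln(969/687) = ln(1.4105) = 0.34394.
Δz = 19505 × 0.34394 = 6708.5 m.

Δz ≈ 6700 m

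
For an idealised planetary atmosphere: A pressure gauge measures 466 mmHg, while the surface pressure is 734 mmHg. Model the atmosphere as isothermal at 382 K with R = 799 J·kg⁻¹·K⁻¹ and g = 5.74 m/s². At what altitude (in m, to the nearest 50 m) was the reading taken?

z ≈ 24150 m

Scale height: H = RT/g = 799 × 382 / 5.74 = 53174 m.
Invert the barometric formula: z = H ln(P₀/P).
P₀/P = 734/466 = 1.5751; ln(1.5751) = 0.45432.
z = 53174 × 0.45432 = 24158 m.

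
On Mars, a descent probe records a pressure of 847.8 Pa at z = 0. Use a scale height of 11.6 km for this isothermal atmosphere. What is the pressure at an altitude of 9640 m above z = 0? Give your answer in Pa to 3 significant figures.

P ≈ 369 Pa

Barometric formula: P = P₀ exp(−z/H).
z/H = 9640.0/11600 = 0.83103; exp(−0.83103) = 0.43560.
P = 847.8 × 0.43560 = 369.30 Pa.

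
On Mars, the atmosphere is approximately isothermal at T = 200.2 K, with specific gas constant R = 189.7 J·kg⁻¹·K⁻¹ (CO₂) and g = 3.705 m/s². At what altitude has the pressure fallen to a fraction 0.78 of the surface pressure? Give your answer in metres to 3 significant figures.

Scale height: H = RT/g = 189.7 × 200.2 / 3.705 = 10250 m.
Set P/P₀ = exp(−z/H) = 0.78, so z = −H ln(0.78).
−ln(0.78) = 0.24846; z = 10250 × 0.24846 = 2546.7 m.

z ≈ 2550 m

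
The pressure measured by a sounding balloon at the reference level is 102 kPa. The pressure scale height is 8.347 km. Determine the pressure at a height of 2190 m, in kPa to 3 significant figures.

P ≈ 78.5 kPa

Barometric formula: P = P₀ exp(−z/H).
z/H = 2190.0/8347.0 = 0.26237; exp(−0.26237) = 0.76923.
P = 102 × 0.76923 = 78.461 kPa.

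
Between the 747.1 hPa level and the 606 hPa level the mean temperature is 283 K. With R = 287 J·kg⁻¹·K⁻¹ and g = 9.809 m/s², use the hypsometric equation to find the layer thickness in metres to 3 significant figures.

Hypsometric equation: Δz = (R T̄/g) ln(P₁/P₂).
R T̄/g = 287 × 283 / 9.809 = 8280.3 m.
ln(747.1/606) = ln(1.2328) = 0.20929.
Δz = 8280.3 × 0.20929 = 1733.0 m.

Δz ≈ 1730 m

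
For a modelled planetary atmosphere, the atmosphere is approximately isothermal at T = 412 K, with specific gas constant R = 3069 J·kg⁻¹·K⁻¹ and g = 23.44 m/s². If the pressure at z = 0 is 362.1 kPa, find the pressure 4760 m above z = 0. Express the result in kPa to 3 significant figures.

P ≈ 332 kPa

Scale height: H = RT/g = 3069 × 412 / 23.44 = 53943 m.
Barometric formula: P = P₀ exp(−z/H).
z/H = 4760.0/53943 = 0.088241; exp(−0.088241) = 0.91554.
P = 362.1 × 0.91554 = 331.52 kPa.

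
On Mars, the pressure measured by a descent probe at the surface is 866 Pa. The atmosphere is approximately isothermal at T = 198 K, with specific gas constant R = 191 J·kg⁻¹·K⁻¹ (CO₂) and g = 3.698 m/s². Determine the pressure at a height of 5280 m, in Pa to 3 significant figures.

Scale height: H = RT/g = 191 × 198 / 3.698 = 10227 m.
Barometric formula: P = P₀ exp(−z/H).
z/H = 5280.0/10227 = 0.51628; exp(−0.51628) = 0.59674.
P = 866 × 0.59674 = 516.78 Pa.

P ≈ 517 Pa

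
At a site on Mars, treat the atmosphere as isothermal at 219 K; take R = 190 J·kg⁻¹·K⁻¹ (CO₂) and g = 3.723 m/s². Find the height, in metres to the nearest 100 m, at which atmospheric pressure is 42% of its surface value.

z ≈ 9700 m

Scale height: H = RT/g = 190 × 219 / 3.723 = 11176 m.
Set P/P₀ = exp(−z/H) = 0.42, so z = −H ln(0.42).
−ln(0.42) = 0.86750; z = 11176 × 0.86750 = 9695.2 m.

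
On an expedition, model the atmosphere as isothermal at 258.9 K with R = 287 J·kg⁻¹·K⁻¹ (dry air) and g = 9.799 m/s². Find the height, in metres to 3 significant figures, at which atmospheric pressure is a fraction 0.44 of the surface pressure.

z ≈ 6230 m

Scale height: H = RT/g = 287 × 258.9 / 9.799 = 7582.8 m.
Set P/P₀ = exp(−z/H) = 0.44, so z = −H ln(0.44).
−ln(0.44) = 0.82098; z = 7582.8 × 0.82098 = 6225.3 m.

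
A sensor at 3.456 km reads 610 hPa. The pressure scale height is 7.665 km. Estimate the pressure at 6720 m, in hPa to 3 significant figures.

Between two levels, P₂ = P₁ exp(−Δz/H) with Δz = z₂ − z₁.
Δz = 6720.0 − 3456.0 = 3264.0 m; Δz/H = 3264.0/7665.0 = 0.42583.
P₂ = 610 × exp(−0.42583) = 610 × 0.65323 = 398.47 hPa.

P ≈ 398 hPa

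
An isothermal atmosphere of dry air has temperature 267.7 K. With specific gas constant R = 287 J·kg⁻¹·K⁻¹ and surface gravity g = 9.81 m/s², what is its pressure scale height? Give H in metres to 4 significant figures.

The scale height of an isothermal atmosphere is H = RT/g.
H = 287 × 267.7 / 9.81 = 76830/9.81 = 7831.8 m.

H ≈ 7832 m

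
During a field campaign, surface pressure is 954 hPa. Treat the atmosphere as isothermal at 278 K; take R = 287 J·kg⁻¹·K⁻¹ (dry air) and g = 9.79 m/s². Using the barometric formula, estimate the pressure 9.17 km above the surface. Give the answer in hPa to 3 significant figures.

Scale height: H = RT/g = 287 × 278 / 9.79 = 8149.7 m.
Barometric formula: P = P₀ exp(−z/H).
z/H = 9170.0/8149.7 = 1.1252; exp(−1.1252) = 0.32459.
P = 954 × 0.32459 = 309.66 hPa.

P ≈ 310 hPa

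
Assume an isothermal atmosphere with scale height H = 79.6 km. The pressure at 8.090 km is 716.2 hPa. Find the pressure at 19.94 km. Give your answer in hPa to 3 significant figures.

Between two levels, P₂ = P₁ exp(−Δz/H) with Δz = z₂ − z₁.
Δz = 19940 − 8090.0 = 11850 m; Δz/H = 11850/79600 = 0.14887.
P₂ = 716.2 × exp(−0.14887) = 716.2 × 0.86168 = 617.14 hPa.

P ≈ 617 hPa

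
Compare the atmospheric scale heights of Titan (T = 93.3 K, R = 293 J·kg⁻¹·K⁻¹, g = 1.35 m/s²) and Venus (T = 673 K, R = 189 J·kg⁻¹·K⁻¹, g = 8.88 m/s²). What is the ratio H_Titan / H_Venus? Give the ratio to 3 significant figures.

H_Titan/H_Venus ≈ 1.41

H = RT/g for each body.
H_Titan = 293 × 93.3 / 1.35 = 20250 m.
H_Venus = 189 × 673 / 8.88 = 14324 m.
H_Titan/H_Venus = 20250/14324 = 1.4137.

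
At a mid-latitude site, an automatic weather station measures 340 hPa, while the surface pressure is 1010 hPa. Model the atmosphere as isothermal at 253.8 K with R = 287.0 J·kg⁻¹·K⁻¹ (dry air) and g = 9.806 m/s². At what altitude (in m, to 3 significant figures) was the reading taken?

z ≈ 8090 m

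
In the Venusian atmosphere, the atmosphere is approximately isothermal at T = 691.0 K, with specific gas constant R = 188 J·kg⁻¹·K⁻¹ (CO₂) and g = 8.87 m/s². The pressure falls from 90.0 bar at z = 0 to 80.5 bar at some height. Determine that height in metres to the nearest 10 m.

Scale height: H = RT/g = 188 × 691.0 / 8.87 = 14646 m.
Invert the barometric formula: z = H ln(P₀/P).
P₀/P = 90.0/80.5 = 1.1180; ln(1.1180) = 0.11154.
z = 14646 × 0.11154 = 1633.6 m.

z ≈ 1630 m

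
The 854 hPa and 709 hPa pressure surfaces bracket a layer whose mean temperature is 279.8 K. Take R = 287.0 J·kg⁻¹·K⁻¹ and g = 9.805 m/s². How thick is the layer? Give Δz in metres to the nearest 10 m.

Hypsometric equation: Δz = (R T̄/g) ln(P₁/P₂).
R T̄/g = 287.0 × 279.8 / 9.805 = 8190.0 m.
ln(854/709) = ln(1.2045) = 0.18606.
Δz = 8190.0 × 0.18606 = 1523.8 m.

Δz ≈ 1520 m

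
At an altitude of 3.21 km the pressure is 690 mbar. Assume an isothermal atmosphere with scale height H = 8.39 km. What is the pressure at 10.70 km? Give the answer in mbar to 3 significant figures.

Between two levels, P₂ = P₁ exp(−Δz/H) with Δz = z₂ − z₁.
Δz = 10700 − 3210.0 = 7490.0 m; Δz/H = 7490.0/8390.0 = 0.89273.
P₂ = 690 × exp(−0.89273) = 690 × 0.40954 = 282.58 mbar.

P ≈ 283 mbar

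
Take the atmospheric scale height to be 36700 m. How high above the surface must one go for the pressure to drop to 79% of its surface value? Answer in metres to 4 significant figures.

Set P/P₀ = exp(−z/H) = 0.79, so z = −H ln(0.79).
−ln(0.79) = 0.23572; z = 36700 × 0.23572 = 8650.9 m.

z ≈ 8651 m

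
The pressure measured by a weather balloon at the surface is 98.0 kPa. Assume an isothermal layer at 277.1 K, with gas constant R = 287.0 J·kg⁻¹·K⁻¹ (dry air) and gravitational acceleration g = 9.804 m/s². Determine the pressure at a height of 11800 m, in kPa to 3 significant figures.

P ≈ 22.9 kPa

Scale height: H = RT/g = 287.0 × 277.1 / 9.804 = 8111.8 m.
Barometric formula: P = P₀ exp(−z/H).
z/H = 11800/8111.8 = 1.4547; exp(−1.4547) = 0.23347.
P = 98.0 × 0.23347 = 22.880 kPa.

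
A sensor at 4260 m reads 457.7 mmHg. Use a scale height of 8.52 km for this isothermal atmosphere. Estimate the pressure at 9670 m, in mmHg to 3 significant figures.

Between two levels, P₂ = P₁ exp(−Δz/H) with Δz = z₂ − z₁.
Δz = 9670.0 − 4260.0 = 5410.0 m; Δz/H = 5410.0/8520.0 = 0.63498.
P₂ = 457.7 × exp(−0.63498) = 457.7 × 0.52995 = 242.56 mmHg.

P ≈ 243 mmHg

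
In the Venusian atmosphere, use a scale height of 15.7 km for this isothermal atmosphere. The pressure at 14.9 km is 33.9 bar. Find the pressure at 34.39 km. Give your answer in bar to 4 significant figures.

P ≈ 9.796 bar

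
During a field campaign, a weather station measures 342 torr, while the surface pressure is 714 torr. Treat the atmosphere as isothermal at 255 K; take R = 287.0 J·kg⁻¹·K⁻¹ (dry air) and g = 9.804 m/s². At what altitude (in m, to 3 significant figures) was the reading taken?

Scale height: H = RT/g = 287.0 × 255 / 9.804 = 7464.8 m.
Invert the barometric formula: z = H ln(P₀/P).
P₀/P = 714/342 = 2.0877; ln(2.0877) = 0.73606.
z = 7464.8 × 0.73606 = 5494.5 m.

z ≈ 5490 m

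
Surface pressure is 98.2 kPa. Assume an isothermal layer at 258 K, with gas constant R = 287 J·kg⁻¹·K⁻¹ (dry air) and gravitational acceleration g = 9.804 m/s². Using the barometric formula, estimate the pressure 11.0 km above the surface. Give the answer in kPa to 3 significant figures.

P ≈ 22.9 kPa

Scale height: H = RT/g = 287 × 258 / 9.804 = 7552.6 m.
Barometric formula: P = P₀ exp(−z/H).
z/H = 11000/7552.6 = 1.4565; exp(−1.4565) = 0.23305.
P = 98.2 × 0.23305 = 22.886 kPa.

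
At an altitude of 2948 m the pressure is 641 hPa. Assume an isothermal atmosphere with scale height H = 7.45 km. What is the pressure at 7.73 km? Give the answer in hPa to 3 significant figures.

P ≈ 337 hPa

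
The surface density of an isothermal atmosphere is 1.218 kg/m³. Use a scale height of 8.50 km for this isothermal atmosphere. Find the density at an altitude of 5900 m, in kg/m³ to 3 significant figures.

ρ ≈ 0.608 kg/m³

In an isothermal atmosphere, density decays like pressure: ρ = ρ₀ exp(−z/H).
z/H = 5900.0/8500.0 = 0.69412; exp(−0.69412) = 0.49951.
ρ = 1.218 × 0.49951 = 0.60840 kg/m³.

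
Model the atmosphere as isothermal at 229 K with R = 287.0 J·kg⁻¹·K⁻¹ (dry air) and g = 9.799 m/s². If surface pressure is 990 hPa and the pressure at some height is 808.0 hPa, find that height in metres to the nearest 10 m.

Scale height: H = RT/g = 287.0 × 229 / 9.799 = 6707.1 m.
Invert the barometric formula: z = H ln(P₀/P).
P₀/P = 990/808.0 = 1.2252; ln(1.2252) = 0.20310.
z = 6707.1 × 0.20310 = 1362.2 m.

z ≈ 1360 m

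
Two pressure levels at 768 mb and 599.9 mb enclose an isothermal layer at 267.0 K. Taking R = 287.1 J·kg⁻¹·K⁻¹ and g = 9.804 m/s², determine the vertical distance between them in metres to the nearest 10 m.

Δz ≈ 1930 m

Hypsometric equation: Δz = (R T̄/g) ln(P₁/P₂).
R T̄/g = 287.1 × 267.0 / 9.804 = 7818.8 m.
ln(768/599.9) = ln(1.2802) = 0.24702.
Δz = 7818.8 × 0.24702 = 1931.4 m.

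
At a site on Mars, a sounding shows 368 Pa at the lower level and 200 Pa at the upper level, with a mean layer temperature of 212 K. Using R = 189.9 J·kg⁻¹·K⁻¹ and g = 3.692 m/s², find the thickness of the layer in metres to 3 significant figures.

Δz ≈ 6650 m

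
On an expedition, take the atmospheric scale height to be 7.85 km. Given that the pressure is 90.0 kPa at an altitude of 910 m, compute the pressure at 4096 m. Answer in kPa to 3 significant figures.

Between two levels, P₂ = P₁ exp(−Δz/H) with Δz = z₂ − z₁.
Δz = 4096.0 − 910.00 = 3186.0 m; Δz/H = 3186.0/7850.0 = 0.40586.
P₂ = 90.0 × exp(−0.40586) = 90.0 × 0.66640 = 59.976 kPa.

P ≈ 60.0 kPa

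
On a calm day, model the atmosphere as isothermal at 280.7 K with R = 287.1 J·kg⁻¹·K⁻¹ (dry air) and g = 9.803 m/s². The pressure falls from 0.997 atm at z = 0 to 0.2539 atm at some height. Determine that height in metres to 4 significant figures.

z ≈ 11240 m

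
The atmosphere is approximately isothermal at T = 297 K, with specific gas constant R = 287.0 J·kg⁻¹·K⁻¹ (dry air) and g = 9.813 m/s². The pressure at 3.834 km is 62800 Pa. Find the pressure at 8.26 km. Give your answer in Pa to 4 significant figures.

P ≈ 37730 Pa

Scale height: H = RT/g = 287.0 × 297 / 9.813 = 8686.3 m.
Between two levels, P₂ = P₁ exp(−Δz/H) with Δz = z₂ − z₁.
Δz = 8260.0 − 3834.0 = 4426.0 m; Δz/H = 4426.0/8686.3 = 0.50954.
P₂ = 62800 × exp(−0.50954) = 62800 × 0.60077 = 37728 Pa.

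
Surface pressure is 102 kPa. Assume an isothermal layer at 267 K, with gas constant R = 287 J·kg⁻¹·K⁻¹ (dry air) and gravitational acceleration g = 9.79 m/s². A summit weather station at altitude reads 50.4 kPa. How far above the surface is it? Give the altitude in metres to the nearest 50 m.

z ≈ 5500 m

Scale height: H = RT/g = 287 × 267 / 9.79 = 7827.3 m.
Invert the barometric formula: z = H ln(P₀/P).
P₀/P = 102/50.4 = 2.0238; ln(2.0238) = 0.70498.
z = 7827.3 × 0.70498 = 5518.1 m.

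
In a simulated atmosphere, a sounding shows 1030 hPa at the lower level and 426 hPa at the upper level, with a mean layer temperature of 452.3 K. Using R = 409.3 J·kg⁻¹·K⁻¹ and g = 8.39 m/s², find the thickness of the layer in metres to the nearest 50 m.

Hypsometric equation: Δz = (R T̄/g) ln(P₁/P₂).
R T̄/g = 409.3 × 452.3 / 8.39 = 22065 m.
ln(1030/426) = ln(2.4178) = 0.88286.
Δz = 22065 × 0.88286 = 19480 m.

Δz ≈ 19500 m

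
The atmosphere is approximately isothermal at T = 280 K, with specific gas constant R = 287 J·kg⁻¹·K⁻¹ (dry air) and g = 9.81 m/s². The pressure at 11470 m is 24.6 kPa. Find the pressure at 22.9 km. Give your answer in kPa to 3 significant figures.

Scale height: H = RT/g = 287 × 280 / 9.81 = 8191.6 m.
Between two levels, P₂ = P₁ exp(−Δz/H) with Δz = z₂ − z₁.
Δz = 22900 − 11470 = 11430 m; Δz/H = 11430/8191.6 = 1.3953.
P₂ = 24.6 × exp(−1.3953) = 24.6 × 0.24776 = 6.0949 kPa.

P ≈ 6.09 kPa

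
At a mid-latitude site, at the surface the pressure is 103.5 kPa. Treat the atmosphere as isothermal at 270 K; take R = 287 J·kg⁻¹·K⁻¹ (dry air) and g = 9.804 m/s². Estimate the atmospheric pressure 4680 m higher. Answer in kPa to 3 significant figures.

P ≈ 57.3 kPa

Scale height: H = RT/g = 287 × 270 / 9.804 = 7903.9 m.
Barometric formula: P = P₀ exp(−z/H).
z/H = 4680.0/7903.9 = 0.59211; exp(−0.59211) = 0.55316.
P = 103.5 × 0.55316 = 57.252 kPa.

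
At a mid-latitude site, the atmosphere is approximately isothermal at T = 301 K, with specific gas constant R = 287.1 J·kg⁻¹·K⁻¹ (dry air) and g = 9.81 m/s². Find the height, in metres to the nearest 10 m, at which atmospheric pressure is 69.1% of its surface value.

z ≈ 3260 m

Scale height: H = RT/g = 287.1 × 301 / 9.81 = 8809.1 m.
Set P/P₀ = exp(−z/H) = 0.691, so z = −H ln(0.691).
−ln(0.691) = 0.36962; z = 8809.1 × 0.36962 = 3256.0 m.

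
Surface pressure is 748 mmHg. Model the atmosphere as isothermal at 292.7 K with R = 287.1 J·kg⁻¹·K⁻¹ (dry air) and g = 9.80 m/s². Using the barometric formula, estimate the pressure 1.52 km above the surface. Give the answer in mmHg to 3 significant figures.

P ≈ 626 mmHg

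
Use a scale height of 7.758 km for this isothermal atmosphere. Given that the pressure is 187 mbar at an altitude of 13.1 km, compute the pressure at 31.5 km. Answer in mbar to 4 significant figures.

Between two levels, P₂ = P₁ exp(−Δz/H) with Δz = z₂ − z₁.
Δz = 31500 − 13100 = 18400 m; Δz/H = 18400/7758.0 = 2.3717.
P₂ = 187 × exp(−2.3717) = 187 × 0.093322 = 17.451 mbar.

P ≈ 17.45 mbar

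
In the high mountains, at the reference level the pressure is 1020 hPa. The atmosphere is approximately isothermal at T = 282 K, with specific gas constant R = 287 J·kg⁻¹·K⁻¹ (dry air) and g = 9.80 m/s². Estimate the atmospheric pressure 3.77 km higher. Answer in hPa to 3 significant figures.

Scale height: H = RT/g = 287 × 282 / 9.80 = 8258.6 m.
Barometric formula: P = P₀ exp(−z/H).
z/H = 3770.0/8258.6 = 0.45649; exp(−0.45649) = 0.63350.
P = 1020 × 0.63350 = 646.17 hPa.

P ≈ 646 hPa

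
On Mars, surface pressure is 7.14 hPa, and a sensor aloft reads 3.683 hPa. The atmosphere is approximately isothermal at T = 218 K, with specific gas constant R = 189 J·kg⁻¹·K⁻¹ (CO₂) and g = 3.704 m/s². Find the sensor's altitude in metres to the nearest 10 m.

z ≈ 7360 m

Scale height: H = RT/g = 189 × 218 / 3.704 = 11124 m.
Invert the barometric formula: z = H ln(P₀/P).
P₀/P = 7.14/3.683 = 1.9386; ln(1.9386) = 0.66197.
z = 11124 × 0.66197 = 7363.8 m.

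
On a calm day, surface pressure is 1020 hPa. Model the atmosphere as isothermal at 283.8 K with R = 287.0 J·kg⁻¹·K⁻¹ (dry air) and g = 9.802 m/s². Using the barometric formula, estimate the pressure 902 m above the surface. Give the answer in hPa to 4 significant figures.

Scale height: H = RT/g = 287.0 × 283.8 / 9.802 = 8309.6 m.
Barometric formula: P = P₀ exp(−z/H).
z/H = 902.00/8309.6 = 0.10855; exp(−0.10855) = 0.89713.
P = 1020 × 0.89713 = 915.07 hPa.

P ≈ 915.1 hPa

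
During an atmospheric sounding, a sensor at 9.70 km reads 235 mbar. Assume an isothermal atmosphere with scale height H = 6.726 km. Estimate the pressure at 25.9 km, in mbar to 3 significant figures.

P ≈ 21.1 mbar

Between two levels, P₂ = P₁ exp(−Δz/H) with Δz = z₂ − z₁.
Δz = 25900 − 9700.0 = 16200 m; Δz/H = 16200/6726.0 = 2.4086.
P₂ = 235 × exp(−2.4086) = 235 × 0.089941 = 21.136 mbar.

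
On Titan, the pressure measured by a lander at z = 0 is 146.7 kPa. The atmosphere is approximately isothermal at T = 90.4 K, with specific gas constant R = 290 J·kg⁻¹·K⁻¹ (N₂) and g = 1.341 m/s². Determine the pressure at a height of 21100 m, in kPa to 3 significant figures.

P ≈ 49.9 kPa

Scale height: H = RT/g = 290 × 90.4 / 1.341 = 19550 m.
Barometric formula: P = P₀ exp(−z/H).
z/H = 21100/19550 = 1.0793; exp(−1.0793) = 0.33983.
P = 146.7 × 0.33983 = 49.853 kPa.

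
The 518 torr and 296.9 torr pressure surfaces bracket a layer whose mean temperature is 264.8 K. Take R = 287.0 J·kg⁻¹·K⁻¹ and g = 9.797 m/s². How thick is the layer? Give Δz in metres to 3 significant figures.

Δz ≈ 4320 m

Hypsometric equation: Δz = (R T̄/g) ln(P₁/P₂).
R T̄/g = 287.0 × 264.8 / 9.797 = 7757.2 m.
ln(518/296.9) = ln(1.7447) = 0.55658.
Δz = 7757.2 × 0.55658 = 4317.5 m.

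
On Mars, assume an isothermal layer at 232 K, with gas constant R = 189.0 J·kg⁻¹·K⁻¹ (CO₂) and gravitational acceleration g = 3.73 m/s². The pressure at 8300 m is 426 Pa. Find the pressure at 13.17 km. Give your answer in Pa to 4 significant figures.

P ≈ 281.5 Pa

Scale height: H = RT/g = 189.0 × 232 / 3.73 = 11755 m.
Between two levels, P₂ = P₁ exp(−Δz/H) with Δz = z₂ − z₁.
Δz = 13170 − 8300.0 = 4870.0 m; Δz/H = 4870.0/11755 = 0.41429.
P₂ = 426 × exp(−0.41429) = 426 × 0.66081 = 281.51 Pa.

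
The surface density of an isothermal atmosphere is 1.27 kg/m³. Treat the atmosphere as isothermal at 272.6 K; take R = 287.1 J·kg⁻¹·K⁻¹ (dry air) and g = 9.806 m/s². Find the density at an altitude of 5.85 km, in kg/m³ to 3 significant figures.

Scale height: H = RT/g = 287.1 × 272.6 / 9.806 = 7981.2 m.
In an isothermal atmosphere, density decays like pressure: ρ = ρ₀ exp(−z/H).
z/H = 5850.0/7981.2 = 0.73297; exp(−0.73297) = 0.48048.
ρ = 1.27 × 0.48048 = 0.61021 kg/m³.

ρ ≈ 0.610 kg/m³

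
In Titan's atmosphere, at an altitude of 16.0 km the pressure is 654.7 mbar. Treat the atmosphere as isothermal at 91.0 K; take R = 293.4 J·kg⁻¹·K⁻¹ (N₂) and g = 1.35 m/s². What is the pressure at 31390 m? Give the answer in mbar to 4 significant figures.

P ≈ 300.7 mbar

Scale height: H = RT/g = 293.4 × 91.0 / 1.35 = 19777 m.
Between two levels, P₂ = P₁ exp(−Δz/H) with Δz = z₂ − z₁.
Δz = 31390 − 16000 = 15390 m; Δz/H = 15390/19777 = 0.77818.
P₂ = 654.7 × exp(−0.77818) = 654.7 × 0.45924 = 300.66 mbar.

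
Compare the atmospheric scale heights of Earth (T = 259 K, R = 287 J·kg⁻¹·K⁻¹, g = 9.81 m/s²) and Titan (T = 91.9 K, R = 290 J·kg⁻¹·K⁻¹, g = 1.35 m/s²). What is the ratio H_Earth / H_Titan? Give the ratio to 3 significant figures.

H_Earth/H_Titan ≈ 0.384

H = RT/g for each body.
H_Earth = 287 × 259 / 9.81 = 7577.3 m.
H_Titan = 290 × 91.9 / 1.35 = 19741 m.
H_Earth/H_Titan = 7577.3/19741 = 0.38384.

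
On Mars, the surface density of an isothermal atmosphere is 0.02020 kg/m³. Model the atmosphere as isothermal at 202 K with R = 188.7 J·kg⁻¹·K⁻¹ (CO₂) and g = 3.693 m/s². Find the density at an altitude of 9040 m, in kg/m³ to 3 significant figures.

Scale height: H = RT/g = 188.7 × 202 / 3.693 = 10322 m.
In an isothermal atmosphere, density decays like pressure: ρ = ρ₀ exp(−z/H).
z/H = 9040.0/10322 = 0.87580; exp(−0.87580) = 0.41653.
ρ = 0.02020 × 0.41653 = 0.0084139 kg/m³.

ρ ≈ 0.00841 kg/m³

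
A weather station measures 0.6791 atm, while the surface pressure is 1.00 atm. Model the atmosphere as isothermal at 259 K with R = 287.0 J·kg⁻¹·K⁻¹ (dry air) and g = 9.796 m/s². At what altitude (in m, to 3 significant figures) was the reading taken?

Scale height: H = RT/g = 287.0 × 259 / 9.796 = 7588.1 m.
Invert the barometric formula: z = H ln(P₀/P).
P₀/P = 1.00/0.6791 = 1.4725; ln(1.4725) = 0.38696.
z = 7588.1 × 0.38696 = 2936.3 m.

z ≈ 2940 m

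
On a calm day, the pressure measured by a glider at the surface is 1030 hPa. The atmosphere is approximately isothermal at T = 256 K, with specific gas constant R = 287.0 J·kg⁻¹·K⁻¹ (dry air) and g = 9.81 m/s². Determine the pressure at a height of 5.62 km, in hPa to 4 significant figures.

P ≈ 486.4 hPa

Scale height: H = RT/g = 287.0 × 256 / 9.81 = 7489.5 m.
Barometric formula: P = P₀ exp(−z/H).
z/H = 5620.0/7489.5 = 0.75038; exp(−0.75038) = 0.47219.
P = 1030 × 0.47219 = 486.36 hPa.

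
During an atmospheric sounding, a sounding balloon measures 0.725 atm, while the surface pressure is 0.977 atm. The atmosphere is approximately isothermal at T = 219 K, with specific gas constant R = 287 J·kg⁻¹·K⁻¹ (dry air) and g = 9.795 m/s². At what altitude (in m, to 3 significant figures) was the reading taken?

z ≈ 1910 m

Scale height: H = RT/g = 287 × 219 / 9.795 = 6416.8 m.
Invert the barometric formula: z = H ln(P₀/P).
P₀/P = 0.977/0.725 = 1.3476; ln(1.3476) = 0.29833.
z = 6416.8 × 0.29833 = 1914.3 m.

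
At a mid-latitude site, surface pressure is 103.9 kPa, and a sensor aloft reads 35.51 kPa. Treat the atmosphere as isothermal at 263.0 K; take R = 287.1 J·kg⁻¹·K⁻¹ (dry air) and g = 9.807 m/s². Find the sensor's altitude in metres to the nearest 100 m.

Scale height: H = RT/g = 287.1 × 263.0 / 9.807 = 7699.3 m.
Invert the barometric formula: z = H ln(P₀/P).
P₀/P = 103.9/35.51 = 2.9259; ln(2.9259) = 1.0736.
z = 7699.3 × 1.0736 = 8266.0 m.

z ≈ 8300 m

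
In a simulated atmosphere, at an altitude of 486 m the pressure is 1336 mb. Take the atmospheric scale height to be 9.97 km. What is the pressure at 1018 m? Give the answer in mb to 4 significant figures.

Between two levels, P₂ = P₁ exp(−Δz/H) with Δz = z₂ − z₁.
Δz = 1018.0 − 486.00 = 532.00 m; Δz/H = 532.00/9970.0 = 0.053360.
P₂ = 1336 × exp(−0.053360) = 1336 × 0.94804 = 1266.6 mb.

P ≈ 1267 mb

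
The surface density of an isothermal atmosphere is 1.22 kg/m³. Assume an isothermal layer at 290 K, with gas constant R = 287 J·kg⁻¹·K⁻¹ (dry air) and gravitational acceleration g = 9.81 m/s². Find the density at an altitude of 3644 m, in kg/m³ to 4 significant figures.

ρ ≈ 0.7940 kg/m³

Scale height: H = RT/g = 287 × 290 / 9.81 = 8484.2 m.
In an isothermal atmosphere, density decays like pressure: ρ = ρ₀ exp(−z/H).
z/H = 3644.0/8484.2 = 0.42950; exp(−0.42950) = 0.65083.
ρ = 1.22 × 0.65083 = 0.79401 kg/m³.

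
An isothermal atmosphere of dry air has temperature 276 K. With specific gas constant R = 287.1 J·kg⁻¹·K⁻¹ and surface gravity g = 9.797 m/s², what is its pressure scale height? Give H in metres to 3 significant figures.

The scale height of an isothermal atmosphere is H = RT/g.
H = 287.1 × 276 / 9.797 = 79240/9.797 = 8088.2 m.

H ≈ 8090 m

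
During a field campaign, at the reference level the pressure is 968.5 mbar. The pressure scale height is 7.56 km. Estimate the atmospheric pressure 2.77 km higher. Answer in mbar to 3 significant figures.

Barometric formula: P = P₀ exp(−z/H).
z/H = 2770.0/7560.0 = 0.36640; exp(−0.36640) = 0.69323.
P = 968.5 × 0.69323 = 671.39 mbar.

P ≈ 671 mbar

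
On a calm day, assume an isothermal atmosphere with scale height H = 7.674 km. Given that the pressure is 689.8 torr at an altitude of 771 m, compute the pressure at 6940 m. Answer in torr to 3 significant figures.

P ≈ 309 torr

Between two levels, P₂ = P₁ exp(−Δz/H) with Δz = z₂ − z₁.
Δz = 6940.0 − 771.00 = 6169.0 m; Δz/H = 6169.0/7674.0 = 0.80388.
P₂ = 689.8 × exp(−0.80388) = 689.8 × 0.44759 = 308.75 torr.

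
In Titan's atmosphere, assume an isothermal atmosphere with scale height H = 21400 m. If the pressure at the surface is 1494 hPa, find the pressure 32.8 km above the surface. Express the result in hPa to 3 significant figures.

Barometric formula: P = P₀ exp(−z/H).
z/H = 32800/21400 = 1.5327; exp(−1.5327) = 0.21595.
P = 1494 × 0.21595 = 322.63 hPa.

P ≈ 323 hPa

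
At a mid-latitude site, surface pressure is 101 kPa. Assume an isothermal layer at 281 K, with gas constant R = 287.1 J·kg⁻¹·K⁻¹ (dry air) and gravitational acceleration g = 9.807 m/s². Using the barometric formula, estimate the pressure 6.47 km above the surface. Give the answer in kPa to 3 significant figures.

Scale height: H = RT/g = 287.1 × 281 / 9.807 = 8226.3 m.
Barometric formula: P = P₀ exp(−z/H).
z/H = 6470.0/8226.3 = 0.78650; exp(−0.78650) = 0.45544.
P = 101 × 0.45544 = 45.999 kPa.

P ≈ 46.0 kPa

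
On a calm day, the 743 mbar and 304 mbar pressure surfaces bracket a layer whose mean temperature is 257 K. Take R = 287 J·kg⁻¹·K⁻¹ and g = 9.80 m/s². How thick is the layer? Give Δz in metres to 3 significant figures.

Δz ≈ 6730 m

Hypsometric equation: Δz = (R T̄/g) ln(P₁/P₂).
R T̄/g = 287 × 257 / 9.80 = 7526.4 m.
ln(743/304) = ln(2.4441) = 0.89368.
Δz = 7526.4 × 0.89368 = 6726.2 m.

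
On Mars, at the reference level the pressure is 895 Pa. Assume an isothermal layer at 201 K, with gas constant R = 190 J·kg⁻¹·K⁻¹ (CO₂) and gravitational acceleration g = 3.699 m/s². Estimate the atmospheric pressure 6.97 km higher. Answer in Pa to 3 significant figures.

Scale height: H = RT/g = 190 × 201 / 3.699 = 10324 m.
Barometric formula: P = P₀ exp(−z/H).
z/H = 6970.0/10324 = 0.67513; exp(−0.67513) = 0.50909.
P = 895 × 0.50909 = 455.64 Pa.

P ≈ 456 Pa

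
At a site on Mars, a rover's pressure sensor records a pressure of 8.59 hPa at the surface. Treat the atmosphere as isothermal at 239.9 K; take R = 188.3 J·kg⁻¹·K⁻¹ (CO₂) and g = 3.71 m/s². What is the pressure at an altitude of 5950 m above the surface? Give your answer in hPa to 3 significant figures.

Scale height: H = RT/g = 188.3 × 239.9 / 3.71 = 12176 m.
Barometric formula: P = P₀ exp(−z/H).
z/H = 5950.0/12176 = 0.48867; exp(−0.48867) = 0.61344.
P = 8.59 × 0.61344 = 5.2694 hPa.

P ≈ 5.27 hPa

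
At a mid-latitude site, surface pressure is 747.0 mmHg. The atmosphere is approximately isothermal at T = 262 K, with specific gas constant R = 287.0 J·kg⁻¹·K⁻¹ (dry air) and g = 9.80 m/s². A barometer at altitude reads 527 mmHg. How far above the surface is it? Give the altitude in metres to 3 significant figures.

z ≈ 2680 m

Scale height: H = RT/g = 287.0 × 262 / 9.80 = 7672.9 m.
Invert the barometric formula: z = H ln(P₀/P).
P₀/P = 747.0/527 = 1.4175; ln(1.4175) = 0.34889.
z = 7672.9 × 0.34889 = 2677.0 m.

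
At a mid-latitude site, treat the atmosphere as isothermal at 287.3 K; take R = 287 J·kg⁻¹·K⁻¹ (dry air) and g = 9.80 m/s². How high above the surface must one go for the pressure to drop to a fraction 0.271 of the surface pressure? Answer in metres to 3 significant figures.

Scale height: H = RT/g = 287 × 287.3 / 9.80 = 8413.8 m.
Set P/P₀ = exp(−z/H) = 0.271, so z = −H ln(0.271).
−ln(0.271) = 1.3056; z = 8413.8 × 1.3056 = 10985 m.

z ≈ 11000 m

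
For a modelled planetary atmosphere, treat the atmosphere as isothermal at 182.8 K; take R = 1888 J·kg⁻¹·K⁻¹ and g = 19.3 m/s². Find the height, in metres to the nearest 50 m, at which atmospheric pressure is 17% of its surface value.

z ≈ 31700 m

Scale height: H = RT/g = 1888 × 182.8 / 19.3 = 17882 m.
Set P/P₀ = exp(−z/H) = 0.17, so z = −H ln(0.17).
−ln(0.17) = 1.7720; z = 17882 × 1.7720 = 31687 m.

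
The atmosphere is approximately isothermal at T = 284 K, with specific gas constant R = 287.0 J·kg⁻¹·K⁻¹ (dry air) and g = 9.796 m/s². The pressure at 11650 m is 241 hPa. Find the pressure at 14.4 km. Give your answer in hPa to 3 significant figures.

P ≈ 173 hPa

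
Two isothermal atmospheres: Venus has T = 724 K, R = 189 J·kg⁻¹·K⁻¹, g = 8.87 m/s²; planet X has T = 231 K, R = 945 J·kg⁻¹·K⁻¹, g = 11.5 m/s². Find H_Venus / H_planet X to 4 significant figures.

H = RT/g for each body.
H_Venus = 189 × 724 / 8.87 = 15427 m.
H_planet X = 945 × 231 / 11.5 = 18982 m.
H_Venus/H_planet X = 15427/18982 = 0.81272.

H_Venus/H_planet X ≈ 0.8127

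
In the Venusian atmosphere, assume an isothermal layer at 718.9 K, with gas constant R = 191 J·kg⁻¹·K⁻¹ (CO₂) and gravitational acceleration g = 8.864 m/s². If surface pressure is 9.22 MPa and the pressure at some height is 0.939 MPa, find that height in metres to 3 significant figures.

Scale height: H = RT/g = 191 × 718.9 / 8.864 = 15491 m.
Invert the barometric formula: z = H ln(P₀/P).
P₀/P = 9.22/0.939 = 9.8190; ln(9.8190) = 2.2843.
z = 15491 × 2.2843 = 35386 m.

z ≈ 35400 m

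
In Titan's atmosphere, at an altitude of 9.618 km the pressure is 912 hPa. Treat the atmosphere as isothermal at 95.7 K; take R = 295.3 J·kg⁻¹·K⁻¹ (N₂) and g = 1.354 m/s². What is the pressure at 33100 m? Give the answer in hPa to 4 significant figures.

Scale height: H = RT/g = 295.3 × 95.7 / 1.354 = 20872 m.
Between two levels, P₂ = P₁ exp(−Δz/H) with Δz = z₂ − z₁.
Δz = 33100 − 9618.0 = 23482 m; Δz/H = 23482/20872 = 1.1250.
P₂ = 912 × exp(−1.1250) = 912 × 0.32465 = 296.08 hPa.

P ≈ 296.1 hPa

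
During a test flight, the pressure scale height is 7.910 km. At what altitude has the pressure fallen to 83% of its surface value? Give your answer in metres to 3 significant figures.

z ≈ 1470 m

Set P/P₀ = exp(−z/H) = 0.83, so z = −H ln(0.83).
−ln(0.83) = 0.18633; z = 7910.0 × 0.18633 = 1473.9 m.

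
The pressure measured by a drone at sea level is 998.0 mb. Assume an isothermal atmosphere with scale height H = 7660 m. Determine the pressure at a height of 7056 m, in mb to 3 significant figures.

P ≈ 397 mb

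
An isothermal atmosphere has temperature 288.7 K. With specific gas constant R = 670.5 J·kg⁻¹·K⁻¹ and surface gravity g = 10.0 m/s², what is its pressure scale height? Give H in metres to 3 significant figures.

The scale height of an isothermal atmosphere is H = RT/g.
H = 670.5 × 288.7 / 10.0 = 193570/10.0 = 19357 m.

H ≈ 19400 m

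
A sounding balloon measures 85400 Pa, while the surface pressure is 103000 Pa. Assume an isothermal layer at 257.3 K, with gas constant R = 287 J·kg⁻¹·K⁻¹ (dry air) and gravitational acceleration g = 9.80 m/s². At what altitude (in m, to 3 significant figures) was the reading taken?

z ≈ 1410 m

Scale height: H = RT/g = 287 × 257.3 / 9.80 = 7535.2 m.
Invert the barometric formula: z = H ln(P₀/P).
P₀/P = 103000/85400 = 1.2061; ln(1.2061) = 0.18739.
z = 7535.2 × 0.18739 = 1412.0 m.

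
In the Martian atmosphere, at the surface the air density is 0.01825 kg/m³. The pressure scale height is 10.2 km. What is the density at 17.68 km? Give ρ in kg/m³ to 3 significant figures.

ρ ≈ 0.00322 kg/m³

In an isothermal atmosphere, density decays like pressure: ρ = ρ₀ exp(−z/H).
z/H = 17680/10200 = 1.7333; exp(−1.7333) = 0.17670.
ρ = 0.01825 × 0.17670 = 0.0032248 kg/m³.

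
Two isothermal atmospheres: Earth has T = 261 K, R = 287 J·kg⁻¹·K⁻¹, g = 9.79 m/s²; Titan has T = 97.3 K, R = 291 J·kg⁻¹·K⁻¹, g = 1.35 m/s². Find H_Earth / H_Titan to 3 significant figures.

H = RT/g for each body.
H_Earth = 287 × 261 / 9.79 = 7651.4 m.
H_Titan = 291 × 97.3 / 1.35 = 20974 m.
H_Earth/H_Titan = 7651.4/20974 = 0.36480.

H_Earth/H_Titan ≈ 0.365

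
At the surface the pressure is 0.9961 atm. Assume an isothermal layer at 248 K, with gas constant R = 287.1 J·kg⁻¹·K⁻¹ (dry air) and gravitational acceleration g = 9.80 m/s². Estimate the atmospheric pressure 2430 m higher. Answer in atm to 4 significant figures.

P ≈ 0.7129 atm

Scale height: H = RT/g = 287.1 × 248 / 9.80 = 7265.4 m.
Barometric formula: P = P₀ exp(−z/H).
z/H = 2430.0/7265.4 = 0.33446; exp(−0.33446) = 0.71572.
P = 0.9961 × 0.71572 = 0.71293 atm.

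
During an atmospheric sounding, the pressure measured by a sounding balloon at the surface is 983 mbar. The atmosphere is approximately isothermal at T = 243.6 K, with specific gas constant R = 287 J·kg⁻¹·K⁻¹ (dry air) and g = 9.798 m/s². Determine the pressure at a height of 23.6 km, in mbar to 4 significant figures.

Scale height: H = RT/g = 287 × 243.6 / 9.798 = 7135.5 m.
Barometric formula: P = P₀ exp(−z/H).
z/H = 23600/7135.5 = 3.3074; exp(−3.3074) = 0.036611.
P = 983 × 0.036611 = 35.989 mbar.

P ≈ 35.99 mbar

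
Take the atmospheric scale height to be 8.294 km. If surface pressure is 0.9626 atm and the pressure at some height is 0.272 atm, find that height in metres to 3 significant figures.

z ≈ 10500 m

Invert the barometric formula: z = H ln(P₀/P).
P₀/P = 0.9626/0.272 = 3.5390; ln(3.5390) = 1.2638.
z = 8294.0 × 1.2638 = 10482 m.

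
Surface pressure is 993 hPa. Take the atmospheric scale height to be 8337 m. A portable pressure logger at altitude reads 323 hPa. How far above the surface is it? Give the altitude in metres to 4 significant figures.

z ≈ 9363 m

Invert the barometric formula: z = H ln(P₀/P).
P₀/P = 993/323 = 3.0743; ln(3.0743) = 1.1231.
z = 8337.0 × 1.1231 = 9363.3 m.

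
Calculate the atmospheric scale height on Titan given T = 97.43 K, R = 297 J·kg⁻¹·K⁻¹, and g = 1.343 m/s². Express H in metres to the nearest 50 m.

The scale height of an isothermal atmosphere is H = RT/g.
H = 297 × 97.43 / 1.343 = 28937/1.343 = 21547 m.

H ≈ 21550 m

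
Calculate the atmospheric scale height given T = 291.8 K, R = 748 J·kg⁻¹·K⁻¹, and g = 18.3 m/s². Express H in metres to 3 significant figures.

H ≈ 11900 m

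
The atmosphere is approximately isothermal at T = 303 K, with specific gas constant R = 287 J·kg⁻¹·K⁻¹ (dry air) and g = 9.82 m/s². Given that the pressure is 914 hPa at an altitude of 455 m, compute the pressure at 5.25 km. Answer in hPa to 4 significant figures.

P ≈ 531.8 hPa

Scale height: H = RT/g = 287 × 303 / 9.82 = 8855.5 m.
Between two levels, P₂ = P₁ exp(−Δz/H) with Δz = z₂ − z₁.
Δz = 5250.0 − 455.00 = 4795.0 m; Δz/H = 4795.0/8855.5 = 0.54147.
P₂ = 914 × exp(−0.54147) = 914 × 0.58189 = 531.85 hPa.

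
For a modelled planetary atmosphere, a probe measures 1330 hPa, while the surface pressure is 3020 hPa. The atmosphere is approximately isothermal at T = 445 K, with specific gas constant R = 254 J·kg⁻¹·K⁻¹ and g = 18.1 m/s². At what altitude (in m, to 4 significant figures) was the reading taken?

z ≈ 5121 m

Scale height: H = RT/g = 254 × 445 / 18.1 = 6244.8 m.
Invert the barometric formula: z = H ln(P₀/P).
P₀/P = 3020/1330 = 2.2707; ln(2.2707) = 0.82009.
z = 6244.8 × 0.82009 = 5121.3 m.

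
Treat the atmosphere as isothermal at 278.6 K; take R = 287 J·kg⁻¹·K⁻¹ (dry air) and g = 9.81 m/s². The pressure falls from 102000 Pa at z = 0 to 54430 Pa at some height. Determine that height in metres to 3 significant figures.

z ≈ 5120 m

Scale height: H = RT/g = 287 × 278.6 / 9.81 = 8150.7 m.
Invert the barometric formula: z = H ln(P₀/P).
P₀/P = 102000/54430 = 1.8740; ln(1.8740) = 0.62808.
z = 8150.7 × 0.62808 = 5119.3 m.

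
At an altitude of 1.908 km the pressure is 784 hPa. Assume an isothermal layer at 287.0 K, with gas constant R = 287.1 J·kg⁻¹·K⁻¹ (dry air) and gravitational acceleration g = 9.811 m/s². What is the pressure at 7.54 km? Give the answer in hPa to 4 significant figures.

P ≈ 400.9 hPa

Scale height: H = RT/g = 287.1 × 287.0 / 9.811 = 8398.5 m.
Between two levels, P₂ = P₁ exp(−Δz/H) with Δz = z₂ − z₁.
Δz = 7540.0 − 1908.0 = 5632.0 m; Δz/H = 5632.0/8398.5 = 0.67060.
P₂ = 784 × exp(−0.67060) = 784 × 0.51140 = 400.94 hPa.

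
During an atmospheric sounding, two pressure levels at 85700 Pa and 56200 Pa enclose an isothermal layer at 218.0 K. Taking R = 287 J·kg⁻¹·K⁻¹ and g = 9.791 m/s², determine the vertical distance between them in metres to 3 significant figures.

Hypsometric equation: Δz = (R T̄/g) ln(P₁/P₂).
R T̄/g = 287 × 218.0 / 9.791 = 6390.2 m.
ln(85700/56200) = ln(1.5249) = 0.42193.
Δz = 6390.2 × 0.42193 = 2696.2 m.

Δz ≈ 2700 m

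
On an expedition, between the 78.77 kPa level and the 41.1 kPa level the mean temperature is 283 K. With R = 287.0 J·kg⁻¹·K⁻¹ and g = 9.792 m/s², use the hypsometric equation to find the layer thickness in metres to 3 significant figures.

Δz ≈ 5400 m

Hypsometric equation: Δz = (R T̄/g) ln(P₁/P₂).
R T̄/g = 287.0 × 283 / 9.792 = 8294.6 m.
ln(78.77/41.1) = ln(1.9165) = 0.65050.
Δz = 8294.6 × 0.65050 = 5395.6 m.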